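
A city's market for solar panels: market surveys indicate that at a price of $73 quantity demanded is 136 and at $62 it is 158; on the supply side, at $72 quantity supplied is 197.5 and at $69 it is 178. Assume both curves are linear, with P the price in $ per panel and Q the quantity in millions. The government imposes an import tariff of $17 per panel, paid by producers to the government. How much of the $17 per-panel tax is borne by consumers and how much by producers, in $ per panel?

Demand slope: (158 − 136)/(62 − 73) = -2, so Qd = 282 − 2P.
Supply slope: (178 − 197.5)/(69 − 72) = 6.5, so Qs = 6.5P − 270.5.
Without the tax, 282 − 2P = 6.5P − 270.5 gives 8.5P = 552.5, so P* = $65 and Q* = 152.
With the tax collected from producers, supply shifts: Qs = 6.5(P − 17) − 270.5.
New equilibrium: consumers pay $78, producers receive $61, Q = 126. (Wedge: Pb − Ps = 17.)
Burden on consumers: $13; on producers: $4. (They sum to $17.)

Consumers bear $13 per panel; producers bear $4 per panel.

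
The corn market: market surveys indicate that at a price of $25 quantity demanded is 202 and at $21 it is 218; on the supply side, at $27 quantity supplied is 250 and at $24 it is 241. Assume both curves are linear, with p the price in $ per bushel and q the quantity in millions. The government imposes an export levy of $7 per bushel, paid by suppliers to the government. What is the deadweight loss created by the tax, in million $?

Demand slope: (218 − 202)/(21 − 25) = -4, so qd = 302 − 4p.
Supply slope: (241 − 250)/(24 − 27) = 3, so qs = 3p + 169.
Without the tax, 302 − 4p = 3p + 169 gives 7p = 133, so p* = $19 and q* = 226.
With the tax collected from suppliers, supply shifts: qs = 3(p − 7) + 169.
New equilibrium: buyers pay $22, suppliers receive $15, q = 214. (Wedge: pb − ps = 7.)
Quantity falls by |ΔQ| = |226 − 214| = 12.
DWL = ½ · t · |ΔQ| = ½ · 7 · 12 = $42.

Deadweight loss = $42 million.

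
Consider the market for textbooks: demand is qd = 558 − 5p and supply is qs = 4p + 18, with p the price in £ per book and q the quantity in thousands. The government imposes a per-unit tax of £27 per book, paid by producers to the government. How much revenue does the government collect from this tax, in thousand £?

Tax revenue = £5346 thousand.

Before the tax: set 558 − 5p = 4p + 18 → p* = £60, q* = 258.
With the tax collected from producers, supply shifts: qs = 4(p − 27) + 18.
New equilibrium: buyers pay £72, producers receive £45, q = 198. (Wedge: pb − ps = 27.)
Revenue = t · Q = 27 · 198 = £5346.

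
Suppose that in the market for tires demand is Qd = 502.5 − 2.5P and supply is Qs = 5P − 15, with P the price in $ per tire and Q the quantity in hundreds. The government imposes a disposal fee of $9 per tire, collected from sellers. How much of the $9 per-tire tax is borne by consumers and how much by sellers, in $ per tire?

Consumers bear $6 per tire; sellers bear $3 per tire.

Before the tax: set 502.5 − 2.5P = 5P − 15 → P* = $69, Q* = 330.
With the tax collected from sellers, supply shifts: Qs = 5(P − 9) − 15.
Solving gives Q = 315 with consumers paying $75 and sellers receiving $66 (the $9 wedge).
Burden on consumers: $6; on sellers: $3. (They sum to $9.)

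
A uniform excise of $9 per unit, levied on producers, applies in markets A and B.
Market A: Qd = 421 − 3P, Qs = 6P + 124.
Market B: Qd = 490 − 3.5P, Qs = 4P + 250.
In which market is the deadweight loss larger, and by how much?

Market A: pre-tax P* = $33, Q* = 322; post-tax Q = 304; deadweight loss = $81.
Market B: pre-tax P* = $32, Q* = 378; post-tax Q = 361.2; deadweight loss = $75.6.
Difference: $81 vs $75.6 → market A is larger by $5.4.

Market A, by $5.4.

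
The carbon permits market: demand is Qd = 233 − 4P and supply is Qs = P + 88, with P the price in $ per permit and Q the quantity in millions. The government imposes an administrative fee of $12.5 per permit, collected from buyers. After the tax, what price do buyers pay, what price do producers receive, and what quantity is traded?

Buyers pay $31.5; producers receive $19; quantity = 107.

Before the tax: set 233 − 4P = P + 88 → P* = $29, Q* = 117.
With the tax collected from buyers, demand (in seller-price terms) shifts: Qd = 233 − 4(P + 12.5).
New equilibrium: buyers pay $31.5, producers receive $19, Q = 107. (Wedge: Pb − Ps = 12.5.)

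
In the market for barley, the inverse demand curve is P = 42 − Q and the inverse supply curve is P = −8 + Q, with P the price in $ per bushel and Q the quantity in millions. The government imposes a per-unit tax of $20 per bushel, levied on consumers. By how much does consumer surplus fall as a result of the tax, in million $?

Inverting to Q(P) form: Qd = 42 − P; Qs = P + 8.
Without the tax, 42 − P = P + 8 gives 2P = 34, so P* = $17 and Q* = 25.
With the tax collected from consumers, demand (in seller-price terms) shifts: Qd = 42 − (P + 20).
New equilibrium: consumers pay $27, suppliers receive $7, Q = 15. (Wedge: Pb − Ps = 20.)
ΔCS is the trapezoid between Q = 15 and Q = 25 of height $10: ½ · (25 + 15) · 10 = $200.

Consumer surplus falls by $200 million.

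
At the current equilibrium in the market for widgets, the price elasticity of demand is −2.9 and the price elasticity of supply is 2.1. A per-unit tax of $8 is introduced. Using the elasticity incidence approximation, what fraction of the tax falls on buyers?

Buyers' share ≈ 0.42.

Incidence ratio: buyers' share ≈ εs / (εs + |εd|) = 2.1 / (2.1 + 2.9) = 0.42.
Supply is the less elastic side, so buyers bear the smaller share.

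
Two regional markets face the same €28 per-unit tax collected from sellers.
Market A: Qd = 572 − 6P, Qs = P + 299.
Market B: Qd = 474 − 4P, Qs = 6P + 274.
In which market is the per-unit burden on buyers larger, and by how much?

Market B, by €12.8.

Market A: pre-tax P* = €39, Q* = 338; post-tax Q = 314; per-unit burden on buyers = €4.
Market B: pre-tax P* = €20, Q* = 394; post-tax Q = 326.8; per-unit burden on buyers = €16.8.
Difference: €4 vs €16.8 → market B is larger by €12.8.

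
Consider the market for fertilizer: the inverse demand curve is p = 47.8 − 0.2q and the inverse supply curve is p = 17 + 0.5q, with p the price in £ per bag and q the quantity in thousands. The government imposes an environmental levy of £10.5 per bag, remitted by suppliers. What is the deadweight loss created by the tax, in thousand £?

Deadweight loss = £78.75 thousand.

Rewrite in direct form: qd = 239 − 5p and qs = 2p − 34.
Before the tax: set 239 − 5p = 2p − 34 → p* = £39, q* = 44.
With the tax collected from suppliers, supply shifts: qs = 2(p − 10.5) − 34.
Solving gives q = 29 with buyers paying £42 and suppliers receiving £31.5 (the £10.5 wedge).
Quantity falls by |ΔQ| = |44 − 29| = 15.
DWL = ½ · t · |ΔQ| = ½ · 10.5 · 15 = £78.75.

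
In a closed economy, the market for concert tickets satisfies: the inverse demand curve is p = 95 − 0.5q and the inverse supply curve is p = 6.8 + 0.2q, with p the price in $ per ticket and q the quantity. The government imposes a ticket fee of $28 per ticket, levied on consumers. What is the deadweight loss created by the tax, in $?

Inverting to q(p) form: qd = 190 − 2p; qs = 5p − 34.
Without the tax, 190 − 2p = 5p − 34 gives 7p = 224, so p* = $32 and q* = 126.
With the tax collected from consumers, demand (in seller-price terms) shifts: qd = 190 − 2(p + 28).
Solving gives q = 86 with consumers paying $52 and sellers receiving $24 (the $28 wedge).
Quantity falls by |ΔQ| = |126 − 86| = 40.
DWL = ½ · t · |ΔQ| = ½ · 28 · 40 = $560.

Deadweight loss = $560.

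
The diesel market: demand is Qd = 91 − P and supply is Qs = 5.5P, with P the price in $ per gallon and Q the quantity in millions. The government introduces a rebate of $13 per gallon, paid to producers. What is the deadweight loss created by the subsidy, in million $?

Without the subsidy, 91 − P = 5.5P gives 6.5P = 91, so P* = $14 and Q* = 77.
With a per-unit subsidy paid to producers, each receives P + 13 per unit sold, so supply becomes Qs = 5.5(P + 13).
Solving gives Q = 88 with consumers paying $3 and producers receiving $16 (the $13 wedge).
Quantity rises by |ΔQ| = |77 − 88| = 11.
DWL = ½ · t · |ΔQ| = ½ · 13 · 11 = $71.5.

Deadweight loss = $71.5 million.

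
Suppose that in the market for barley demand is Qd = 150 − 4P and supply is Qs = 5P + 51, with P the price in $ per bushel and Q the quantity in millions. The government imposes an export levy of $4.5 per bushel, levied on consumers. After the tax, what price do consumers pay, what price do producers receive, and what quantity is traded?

Consumers pay $13.5; producers receive $9; quantity = 96.

Before the tax: set 150 − 4P = 5P + 51 → P* = $11, Q* = 106.
With the tax collected from consumers, demand (in seller-price terms) shifts: Qd = 150 − 4(P + 4.5).
Solving gives Q = 96 with consumers paying $13.5 and producers receiving $9 (the $4.5 wedge).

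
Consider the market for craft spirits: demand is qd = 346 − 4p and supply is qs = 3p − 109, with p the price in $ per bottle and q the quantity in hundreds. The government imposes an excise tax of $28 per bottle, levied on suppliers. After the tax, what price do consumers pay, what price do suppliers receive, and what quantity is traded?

Consumers pay $77; suppliers receive $49; quantity = 38.

Without the tax, 346 − 4p = 3p − 109 gives 7p = 455, so p* = $65 and q* = 86.
With the tax collected from suppliers, supply shifts: qs = 3(p − 28) − 109.
New equilibrium: consumers pay $77, suppliers receive $49, q = 38. (Wedge: pb − ps = 28.)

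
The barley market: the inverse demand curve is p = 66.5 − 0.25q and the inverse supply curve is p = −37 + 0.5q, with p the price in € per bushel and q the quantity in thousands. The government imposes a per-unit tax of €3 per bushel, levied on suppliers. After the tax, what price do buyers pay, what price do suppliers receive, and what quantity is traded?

Buyers pay €33; suppliers receive €30; quantity = 134.

Rewrite in direct form: qd = 266 − 4p and qs = 2p + 74.
Without the tax, 266 − 4p = 2p + 74 gives 6p = 192, so p* = €32 and q* = 138.
With the tax collected from suppliers, supply shifts: qs = 2(p − 3) + 74.
New equilibrium: buyers pay €33, suppliers receive €30, q = 134. (Wedge: pb − ps = 3.)
The less price-elastic side of the market bears the larger share of a per-unit tax.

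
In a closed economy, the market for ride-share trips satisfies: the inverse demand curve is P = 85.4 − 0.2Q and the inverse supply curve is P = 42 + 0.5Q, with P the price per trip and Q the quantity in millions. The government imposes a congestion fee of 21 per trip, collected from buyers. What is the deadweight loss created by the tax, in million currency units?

Deadweight loss = 315 million.

Inverting to Q(P) form: Qd = 427 − 5P; Qs = 2P − 84.
Without the tax, 427 − 5P = 2P − 84 gives 7P = 511, so P* = 73 and Q* = 62.
With the tax collected from buyers, demand (in seller-price terms) shifts: Qd = 427 − 5(P + 21).
Solving gives Q = 32 with buyers paying 79 and producers receiving 58 (the 21 wedge).
Quantity falls by |ΔQ| = |62 − 32| = 30.
DWL = ½ · t · |ΔQ| = ½ · 21 · 30 = 315.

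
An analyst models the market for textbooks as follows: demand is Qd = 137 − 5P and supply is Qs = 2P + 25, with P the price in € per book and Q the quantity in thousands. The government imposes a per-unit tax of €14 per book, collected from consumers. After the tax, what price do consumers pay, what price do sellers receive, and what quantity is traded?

Before the tax: set 137 − 5P = 2P + 25 → P* = €16, Q* = 57.
With the tax collected from consumers, demand (in seller-price terms) shifts: Qd = 137 − 5(P + 14).
Solving gives Q = 37 with consumers paying €20 and sellers receiving €6 (the €14 wedge).
The less price-elastic side of the market bears the larger share of a per-unit tax.

Consumers pay €20; sellers receive €6; quantity = 37.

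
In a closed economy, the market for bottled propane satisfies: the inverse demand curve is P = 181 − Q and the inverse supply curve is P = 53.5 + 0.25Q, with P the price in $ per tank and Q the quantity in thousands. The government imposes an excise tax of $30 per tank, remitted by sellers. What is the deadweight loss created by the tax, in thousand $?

Deadweight loss = $360 thousand.

Rewrite in direct form: Qd = 181 − P and Qs = 4P − 214.
Without the tax, 181 − P = 4P − 214 gives 5P = 395, so P* = $79 and Q* = 102.
With the tax collected from sellers, supply shifts: Qs = 4(P − 30) − 214.
New equilibrium: buyers pay $103, sellers receive $73, Q = 78. (Wedge: Pb − Ps = 30.)
Quantity falls by |ΔQ| = |102 − 78| = 24.
DWL = ½ · t · |ΔQ| = ½ · 30 · 24 = $360.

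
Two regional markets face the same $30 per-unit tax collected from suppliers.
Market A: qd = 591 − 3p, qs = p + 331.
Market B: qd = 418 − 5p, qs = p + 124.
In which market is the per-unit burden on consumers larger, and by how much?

Market A: pre-tax p* = $65, q* = 396; post-tax q = 373.5; per-unit burden on consumers = $7.5.
Market B: pre-tax p* = $49, q* = 173; post-tax q = 148; per-unit burden on consumers = $5.
Difference: $7.5 vs $5 → market A is larger by $2.5.

Market A, by $2.5.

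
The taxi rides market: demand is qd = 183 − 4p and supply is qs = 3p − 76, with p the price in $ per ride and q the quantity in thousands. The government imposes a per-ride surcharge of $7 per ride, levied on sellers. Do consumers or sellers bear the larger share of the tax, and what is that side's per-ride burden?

Sellers bear the larger share: $4 per ride.

Before the tax: set 183 − 4p = 3p − 76 → p* = $37, q* = 35.
With the tax collected from sellers, supply shifts: qs = 3(p − 7) − 76.
New equilibrium: consumers pay $40, sellers receive $33, q = 23. (Wedge: pb − ps = 7.)
Per-ride burden: consumers $3, sellers $4.
Sellers take the larger share because supply is less price-elastic here (demand slope 4 vs supply slope 3).
The less price-elastic side of the market bears the larger share of a per-unit tax.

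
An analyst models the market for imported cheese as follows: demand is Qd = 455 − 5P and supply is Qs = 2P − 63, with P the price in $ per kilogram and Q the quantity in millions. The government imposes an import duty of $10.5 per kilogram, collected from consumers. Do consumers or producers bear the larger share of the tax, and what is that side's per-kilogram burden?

Without the tax, 455 − 5P = 2P − 63 gives 7P = 518, so P* = $74 and Q* = 85.
With the tax collected from consumers, demand (in seller-price terms) shifts: Qd = 455 − 5(P + 10.5).
New equilibrium: consumers pay $77, producers receive $66.5, Q = 70. (Wedge: Pb − Ps = 10.5.)
Per-kilogram burden: consumers $3, producers $7.5.
Producers take the larger share because supply is less price-elastic here (demand slope 5 vs supply slope 2).

Producers bear the larger share: $7.5 per kilogram.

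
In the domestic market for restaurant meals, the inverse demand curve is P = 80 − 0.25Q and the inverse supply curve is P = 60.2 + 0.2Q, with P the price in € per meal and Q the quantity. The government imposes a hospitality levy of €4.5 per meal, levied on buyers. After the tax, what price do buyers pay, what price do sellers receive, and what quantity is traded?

Buyers pay €71.5; sellers receive €67; quantity = 34.

Inverting to Q(P) form: Qd = 320 − 4P; Qs = 5P − 301.
Before the tax: set 320 − 4P = 5P − 301 → P* = €69, Q* = 44.
With the tax collected from buyers, demand (in seller-price terms) shifts: Qd = 320 − 4(P + 4.5).
New equilibrium: buyers pay €71.5, sellers receive €67, Q = 34. (Wedge: Pb − Ps = 4.5.)
The less price-elastic side of the market bears the larger share of a per-unit tax.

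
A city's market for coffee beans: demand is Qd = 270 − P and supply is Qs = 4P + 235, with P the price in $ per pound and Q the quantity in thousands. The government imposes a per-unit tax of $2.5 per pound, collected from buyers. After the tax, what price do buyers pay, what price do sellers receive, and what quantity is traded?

Before the tax: set 270 − P = 4P + 235 → P* = $7, Q* = 263.
With the tax collected from buyers, demand (in seller-price terms) shifts: Qd = 270 − (P + 2.5).
New equilibrium: buyers pay $9, sellers receive $6.5, Q = 261. (Wedge: Pb − Ps = 2.5.)
The less price-elastic side of the market bears the larger share of a per-unit tax.

Buyers pay $9; sellers receive $6.5; quantity = 261.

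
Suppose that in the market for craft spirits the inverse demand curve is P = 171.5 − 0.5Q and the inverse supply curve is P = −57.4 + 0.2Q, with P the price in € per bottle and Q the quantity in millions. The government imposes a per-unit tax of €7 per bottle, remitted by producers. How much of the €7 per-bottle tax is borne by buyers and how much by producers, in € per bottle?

Inverting to Q(P) form: Qd = 343 − 2P; Qs = 5P + 287.
Without the tax, 343 − 2P = 5P + 287 gives 7P = 56, so P* = €8 and Q* = 327.
With the tax collected from producers, supply shifts: Qs = 5(P − 7) + 287.
New equilibrium: buyers pay €13, producers receive €6, Q = 317. (Wedge: Pb − Ps = 7.)
Burden on buyers: €5; on producers: €2. (They sum to €7.)

Buyers bear €5 per bottle; producers bear €2 per bottle.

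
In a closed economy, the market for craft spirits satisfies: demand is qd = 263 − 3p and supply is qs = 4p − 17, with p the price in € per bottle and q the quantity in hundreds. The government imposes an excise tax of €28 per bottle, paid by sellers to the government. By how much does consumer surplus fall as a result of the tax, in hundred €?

Without the tax, 263 − 3p = 4p − 17 gives 7p = 280, so p* = €40 and q* = 143.
With the tax collected from sellers, supply shifts: qs = 4(p − 28) − 17.
New equilibrium: consumers pay €56, sellers receive €28, q = 95. (Wedge: pb − ps = 28.)
ΔCS is the trapezoid between Q = 95 and Q = 143 of height €16: ½ · (143 + 95) · 16 = €1904.

Consumer surplus falls by €1904 hundred.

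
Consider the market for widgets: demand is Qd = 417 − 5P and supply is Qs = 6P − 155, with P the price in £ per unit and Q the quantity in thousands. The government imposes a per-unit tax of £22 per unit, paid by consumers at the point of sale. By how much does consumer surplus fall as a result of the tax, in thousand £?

Before the tax: set 417 − 5P = 6P − 155 → P* = £52, Q* = 157.
With the tax collected from consumers, demand (in seller-price terms) shifts: Qd = 417 − 5(P + 22).
Solving gives Q = 97 with consumers paying £64 and suppliers receiving £42 (the £22 wedge).
ΔCS is the trapezoid between Q = 97 and Q = 157 of height £12: ½ · (157 + 97) · 12 = £1524.

Consumer surplus falls by £1524 thousand.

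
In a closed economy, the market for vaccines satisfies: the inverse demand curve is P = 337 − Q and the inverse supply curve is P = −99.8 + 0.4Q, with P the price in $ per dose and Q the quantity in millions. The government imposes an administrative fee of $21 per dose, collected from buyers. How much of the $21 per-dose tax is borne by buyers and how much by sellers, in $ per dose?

Buyers bear $15 per dose; sellers bear $6 per dose.

Inverting to Q(P) form: Qd = 337 − P; Qs = 2.5P + 249.5.
Before the tax: set 337 − P = 2.5P + 249.5 → P* = $25, Q* = 312.
With the tax collected from buyers, demand (in seller-price terms) shifts: Qd = 337 − (P + 21).
Solving gives Q = 297 with buyers paying $40 and sellers receiving $19 (the $21 wedge).
Burden on buyers: $15; on sellers: $6. (They sum to $21.)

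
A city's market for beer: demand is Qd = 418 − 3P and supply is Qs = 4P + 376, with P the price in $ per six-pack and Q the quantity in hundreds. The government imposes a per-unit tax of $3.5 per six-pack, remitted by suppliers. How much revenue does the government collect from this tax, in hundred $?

Tax revenue = $1379 hundred.

Before the tax: set 418 − 3P = 4P + 376 → P* = $6, Q* = 400.
With the tax collected from suppliers, supply shifts: Qs = 4(P − 3.5) + 376.
New equilibrium: buyers pay $8, suppliers receive $4.5, Q = 394. (Wedge: Pb − Ps = 3.5.)
Revenue = t · Q = 3.5 · 394 = $1379.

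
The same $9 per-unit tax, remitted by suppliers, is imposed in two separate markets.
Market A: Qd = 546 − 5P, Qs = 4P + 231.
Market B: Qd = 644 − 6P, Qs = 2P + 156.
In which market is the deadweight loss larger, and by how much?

Market A: pre-tax P* = $35, Q* = 371; post-tax Q = 351; deadweight loss = $90.
Market B: pre-tax P* = $61, Q* = 278; post-tax Q = 264.5; deadweight loss = $60.75.
Difference: $90 vs $60.75 → market A is larger by $29.25.

Market A, by $29.25.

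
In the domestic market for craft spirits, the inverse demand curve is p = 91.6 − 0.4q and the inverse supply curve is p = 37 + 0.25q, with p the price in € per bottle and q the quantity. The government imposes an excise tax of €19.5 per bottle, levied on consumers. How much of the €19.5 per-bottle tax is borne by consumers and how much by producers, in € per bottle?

Inverting to q(p) form: qd = 229 − 2.5p; qs = 4p − 148.
Without the tax, 229 − 2.5p = 4p − 148 gives 6.5p = 377, so p* = €58 and q* = 84.
With the tax collected from consumers, demand (in seller-price terms) shifts: qd = 229 − 2.5(p + 19.5).
Solving gives q = 54 with consumers paying €70 and producers receiving €50.5 (the €19.5 wedge).
Burden on consumers: €12; on producers: €7.5. (They sum to €19.5.)
The less price-elastic side of the market bears the larger share of a per-unit tax.

Consumers bear €12 per bottle; producers bear €7.5 per bottle.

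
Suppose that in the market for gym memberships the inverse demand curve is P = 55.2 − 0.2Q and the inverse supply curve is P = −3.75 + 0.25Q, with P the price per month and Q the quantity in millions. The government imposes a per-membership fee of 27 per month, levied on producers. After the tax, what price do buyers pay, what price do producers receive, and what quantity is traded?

Inverting to Q(P) form: Qd = 276 − 5P; Qs = 4P + 15.
Without the tax, 276 − 5P = 4P + 15 gives 9P = 261, so P* = 29 and Q* = 131.
With the tax collected from producers, supply shifts: Qs = 4(P − 27) + 15.
New equilibrium: buyers pay 41, producers receive 14, Q = 71. (Wedge: Pb − Ps = 27.)

Buyers pay 41; producers receive 14; quantity = 71.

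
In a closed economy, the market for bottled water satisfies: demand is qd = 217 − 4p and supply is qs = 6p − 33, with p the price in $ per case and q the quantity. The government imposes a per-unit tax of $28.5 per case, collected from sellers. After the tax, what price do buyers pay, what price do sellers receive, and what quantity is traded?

Buyers pay $42.1; sellers receive $13.6; quantity = 48.6.

Without the tax, 217 − 4p = 6p − 33 gives 10p = 250, so p* = $25 and q* = 117.
With the tax collected from sellers, supply shifts: qs = 6(p − 28.5) − 33.
New equilibrium: buyers pay $42.1, sellers receive $13.6, q = 48.6. (Wedge: pb − ps = 28.5.)
The less price-elastic side of the market bears the larger share of a per-unit tax.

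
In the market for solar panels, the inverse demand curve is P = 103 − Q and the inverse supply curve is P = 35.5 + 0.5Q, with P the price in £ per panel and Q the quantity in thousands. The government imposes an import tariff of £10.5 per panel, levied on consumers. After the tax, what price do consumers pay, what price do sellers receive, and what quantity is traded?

Consumers pay £65; sellers receive £54.5; quantity = 38.

Rewrite in direct form: Qd = 103 − P and Qs = 2P − 71.
Without the tax, 103 − P = 2P − 71 gives 3P = 174, so P* = £58 and Q* = 45.
With the tax collected from consumers, demand (in seller-price terms) shifts: Qd = 103 − (P + 10.5).
New equilibrium: consumers pay £65, sellers receive £54.5, Q = 38. (Wedge: Pb − Ps = 10.5.)
The less price-elastic side of the market bears the larger share of a per-unit tax.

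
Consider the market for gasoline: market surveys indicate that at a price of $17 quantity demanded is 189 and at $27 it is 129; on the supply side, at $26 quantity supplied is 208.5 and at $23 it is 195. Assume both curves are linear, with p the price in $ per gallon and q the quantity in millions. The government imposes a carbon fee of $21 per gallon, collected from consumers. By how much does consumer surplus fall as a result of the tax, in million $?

Consumer surplus falls by $1350 million.

Demand slope: (129 − 189)/(27 − 17) = -6, so qd = 291 − 6p.
Supply slope: (195 − 208.5)/(23 − 26) = 4.5, so qs = 4.5p + 91.5.
Without the tax, 291 − 6p = 4.5p + 91.5 gives 10.5p = 199.5, so p* = $19 and q* = 177.
With the tax collected from consumers, demand (in seller-price terms) shifts: qd = 291 − 6(p + 21).
New equilibrium: consumers pay $28, suppliers receive $7, q = 123. (Wedge: pb − ps = 21.)
ΔCS is the trapezoid between Q = 123 and Q = 177 of height $9: ½ · (177 + 123) · 9 = $1350.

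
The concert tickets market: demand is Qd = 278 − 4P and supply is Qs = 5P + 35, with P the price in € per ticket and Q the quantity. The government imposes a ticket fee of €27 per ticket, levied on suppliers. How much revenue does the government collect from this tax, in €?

Before the tax: set 278 − 4P = 5P + 35 → P* = €27, Q* = 170.
With the tax collected from suppliers, supply shifts: Qs = 5(P − 27) + 35.
New equilibrium: consumers pay €42, suppliers receive €15, Q = 110. (Wedge: Pb − Ps = 27.)
Revenue = t · Q = 27 · 110 = €2970.

Tax revenue = €2970.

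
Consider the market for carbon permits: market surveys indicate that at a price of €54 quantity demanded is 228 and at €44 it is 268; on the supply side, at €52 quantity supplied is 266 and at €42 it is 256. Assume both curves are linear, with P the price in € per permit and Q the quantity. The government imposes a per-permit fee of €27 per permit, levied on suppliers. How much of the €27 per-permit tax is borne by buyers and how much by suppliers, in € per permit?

Demand slope: (268 − 228)/(44 − 54) = -4, so Qd = 444 − 4P.
Supply slope: (256 − 266)/(42 − 52) = 1, so Qs = P + 214.
Without the tax, 444 − 4P = P + 214 gives 5P = 230, so P* = €46 and Q* = 260.
With the tax collected from suppliers, supply shifts: Qs = (P − 27) + 214.
New equilibrium: buyers pay €51.4, suppliers receive €24.4, Q = 238.4. (Wedge: Pb − Ps = 27.)
Burden on buyers: €5.4; on suppliers: €21.6. (They sum to €27.)
The less price-elastic side of the market bears the larger share of a per-unit tax.

Buyers bear €5.4 per permit; suppliers bear €21.6 per permit.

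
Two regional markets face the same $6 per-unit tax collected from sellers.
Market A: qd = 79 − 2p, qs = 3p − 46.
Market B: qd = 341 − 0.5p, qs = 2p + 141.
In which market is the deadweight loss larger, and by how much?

Market A, by $14.4.

Market A: pre-tax p* = $25, q* = 29; post-tax q = 21.8; deadweight loss = $21.6.
Market B: pre-tax p* = $80, q* = 301; post-tax q = 298.6; deadweight loss = $7.2.
Difference: $21.6 vs $7.2 → market A is larger by $14.4.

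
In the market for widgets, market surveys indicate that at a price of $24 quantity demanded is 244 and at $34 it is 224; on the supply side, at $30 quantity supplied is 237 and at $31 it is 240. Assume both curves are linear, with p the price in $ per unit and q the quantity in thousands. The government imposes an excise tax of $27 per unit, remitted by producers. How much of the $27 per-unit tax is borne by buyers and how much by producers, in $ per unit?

Demand slope: (224 − 244)/(34 − 24) = -2, so qd = 292 − 2p.
Supply slope: (240 − 237)/(31 − 30) = 3, so qs = 3p + 147.
Before the tax: set 292 − 2p = 3p + 147 → p* = $29, q* = 234.
With the tax collected from producers, supply shifts: qs = 3(p − 27) + 147.
Solving gives q = 201.6 with buyers paying $45.2 and producers receiving $18.2 (the $27 wedge).
Burden on buyers: $16.2; on producers: $10.8. (They sum to $27.)
The less price-elastic side of the market bears the larger share of a per-unit tax.

Buyers bear $16.2 per unit; producers bear $10.8 per unit.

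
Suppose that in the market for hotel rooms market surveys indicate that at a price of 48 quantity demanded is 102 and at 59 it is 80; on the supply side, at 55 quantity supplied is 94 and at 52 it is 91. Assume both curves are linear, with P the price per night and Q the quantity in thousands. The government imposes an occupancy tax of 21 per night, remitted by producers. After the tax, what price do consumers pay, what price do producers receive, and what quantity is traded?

Demand slope: (80 − 102)/(59 − 48) = -2, so Qd = 198 − 2P.
Supply slope: (91 − 94)/(52 − 55) = 1, so Qs = P + 39.
Without the tax, 198 − 2P = P + 39 gives 3P = 159, so P* = 53 and Q* = 92.
With the tax collected from producers, supply shifts: Qs = (P − 21) + 39.
New equilibrium: consumers pay 60, producers receive 39, Q = 78. (Wedge: Pb − Ps = 21.)

Consumers pay 60; producers receive 39; quantity = 78.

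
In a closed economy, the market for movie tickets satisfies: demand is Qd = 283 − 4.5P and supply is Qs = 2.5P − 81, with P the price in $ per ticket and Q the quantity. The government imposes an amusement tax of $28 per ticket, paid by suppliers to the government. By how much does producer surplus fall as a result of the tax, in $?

Before the tax: set 283 − 4.5P = 2.5P − 81 → P* = $52, Q* = 49.
With the tax collected from suppliers, supply shifts: Qs = 2.5(P − 28) − 81.
Solving gives Q = 4 with consumers paying $62 and suppliers receiving $34 (the $28 wedge).
ΔPS is the trapezoid between Q = 4 and Q = 49 of height $18: ½ · (49 + 4) · 18 = $477.

Producer surplus falls by $477.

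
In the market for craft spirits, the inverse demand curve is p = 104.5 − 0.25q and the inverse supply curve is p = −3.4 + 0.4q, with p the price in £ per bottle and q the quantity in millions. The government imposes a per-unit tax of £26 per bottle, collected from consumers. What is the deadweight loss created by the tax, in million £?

Rewrite in direct form: qd = 418 − 4p and qs = 2.5p + 8.5.
Without the tax, 418 − 4p = 2.5p + 8.5 gives 6.5p = 409.5, so p* = £63 and q* = 166.
With the tax collected from consumers, demand (in seller-price terms) shifts: qd = 418 − 4(p + 26).
Solving gives q = 126 with consumers paying £73 and producers receiving £47 (the £26 wedge).
Quantity falls by |ΔQ| = |166 − 126| = 40.
DWL = ½ · t · |ΔQ| = ½ · 26 · 40 = £520.

Deadweight loss = £520 million.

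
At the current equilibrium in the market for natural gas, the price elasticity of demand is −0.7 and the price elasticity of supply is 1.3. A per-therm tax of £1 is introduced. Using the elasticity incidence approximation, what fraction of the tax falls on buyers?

Buyers' share ≈ 0.65.

Incidence ratio: buyers' share ≈ εs / (εs + |εd|) = 1.3 / (1.3 + 0.7) = 0.65.
Supply is the more elastic side, so buyers bear the larger share.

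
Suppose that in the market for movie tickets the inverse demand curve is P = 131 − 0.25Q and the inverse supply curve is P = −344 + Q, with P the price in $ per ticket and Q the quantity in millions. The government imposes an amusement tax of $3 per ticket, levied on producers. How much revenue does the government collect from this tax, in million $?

Rewrite in direct form: Qd = 524 − 4P and Qs = P + 344.
Before the tax: set 524 − 4P = P + 344 → P* = $36, Q* = 380.
With the tax collected from producers, supply shifts: Qs = (P − 3) + 344.
Solving gives Q = 377.6 with consumers paying $36.6 and producers receiving $33.6 (the $3 wedge).
Revenue = t · Q = 3 · 377.6 = $1132.8.

Tax revenue = $1132.8 million.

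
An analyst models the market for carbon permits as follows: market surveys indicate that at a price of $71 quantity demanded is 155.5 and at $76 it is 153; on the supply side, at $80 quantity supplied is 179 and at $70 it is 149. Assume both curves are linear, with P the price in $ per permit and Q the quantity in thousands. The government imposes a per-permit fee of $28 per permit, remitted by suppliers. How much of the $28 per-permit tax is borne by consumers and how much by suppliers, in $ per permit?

Consumers bear $24 per permit; suppliers bear $4 per permit.

Demand slope: (153 − 155.5)/(76 − 71) = -0.5, so Qd = 191 − 0.5P.
Supply slope: (149 − 179)/(70 − 80) = 3, so Qs = 3P − 61.
Before the tax: set 191 − 0.5P = 3P − 61 → P* = $72, Q* = 155.
With the tax collected from suppliers, supply shifts: Qs = 3(P − 28) − 61.
Solving gives Q = 143 with consumers paying $96 and suppliers receiving $68 (the $28 wedge).
Burden on consumers: $24; on suppliers: $4. (They sum to $28.)
The less price-elastic side of the market bears the larger share of a per-unit tax.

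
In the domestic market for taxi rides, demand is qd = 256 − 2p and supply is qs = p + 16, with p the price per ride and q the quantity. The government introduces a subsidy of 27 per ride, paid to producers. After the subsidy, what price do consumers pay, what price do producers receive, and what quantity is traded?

Consumers pay 71; producers receive 98; quantity = 114.

Without the subsidy, 256 − 2p = p + 16 gives 3p = 240, so p* = 80 and q* = 96.
With a per-unit subsidy paid to producers, each receives p + 27 per unit sold, so supply becomes qs = (p + 27) + 16.
New equilibrium: consumers pay 71, producers receive 98, q = 114. (Wedge: pb − ps = −27.)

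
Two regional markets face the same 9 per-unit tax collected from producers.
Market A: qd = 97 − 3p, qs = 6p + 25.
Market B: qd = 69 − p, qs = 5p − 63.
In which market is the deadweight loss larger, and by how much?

Market A, by 47.25.

Market A: pre-tax p* = 8, q* = 73; post-tax q = 55; deadweight loss = 81.
Market B: pre-tax p* = 22, q* = 47; post-tax q = 39.5; deadweight loss = 33.75.
Difference: 81 vs 33.75 → market A is larger by 47.25.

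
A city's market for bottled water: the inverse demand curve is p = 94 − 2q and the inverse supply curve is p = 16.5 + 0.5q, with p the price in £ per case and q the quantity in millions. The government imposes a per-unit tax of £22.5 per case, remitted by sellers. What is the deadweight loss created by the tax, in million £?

Rewrite in direct form: qd = 47 − 0.5p and qs = 2p − 33.
Before the tax: set 47 − 0.5p = 2p − 33 → p* = £32, q* = 31.
With the tax collected from sellers, supply shifts: qs = 2(p − 22.5) − 33.
New equilibrium: consumers pay £50, sellers receive £27.5, q = 22. (Wedge: pb − ps = 22.5.)
Quantity falls by |ΔQ| = |31 − 22| = 9.
DWL = ½ · t · |ΔQ| = ½ · 22.5 · 9 = £101.25.

Deadweight loss = £101.25 million.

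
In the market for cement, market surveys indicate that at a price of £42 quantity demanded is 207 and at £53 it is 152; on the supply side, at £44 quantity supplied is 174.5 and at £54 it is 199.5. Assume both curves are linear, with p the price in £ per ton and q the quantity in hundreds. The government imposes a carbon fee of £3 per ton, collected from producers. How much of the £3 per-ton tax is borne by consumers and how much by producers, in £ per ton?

Consumers bear £1 per ton; producers bear £2 per ton.

Demand slope: (152 − 207)/(53 − 42) = -5, so qd = 417 − 5p.
Supply slope: (199.5 − 174.5)/(54 − 44) = 2.5, so qs = 2.5p + 64.5.
Before the tax: set 417 − 5p = 2.5p + 64.5 → p* = £47, q* = 182.
With the tax collected from producers, supply shifts: qs = 2.5(p − 3) + 64.5.
Solving gives q = 177 with consumers paying £48 and producers receiving £45 (the £3 wedge).
Burden on consumers: £1; on producers: £2. (They sum to £3.)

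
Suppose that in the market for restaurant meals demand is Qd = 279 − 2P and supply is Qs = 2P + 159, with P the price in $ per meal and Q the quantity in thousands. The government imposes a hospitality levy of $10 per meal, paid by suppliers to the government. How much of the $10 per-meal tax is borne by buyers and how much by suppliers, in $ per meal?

Buyers bear $5 per meal; suppliers bear $5 per meal.

Without the tax, 279 − 2P = 2P + 159 gives 4P = 120, so P* = $30 and Q* = 219.
With the tax collected from suppliers, supply shifts: Qs = 2(P − 10) + 159.
New equilibrium: buyers pay $35, suppliers receive $25, Q = 209. (Wedge: Pb − Ps = 10.)
Burden on buyers: $5; on suppliers: $5. (They sum to $10.)
The less price-elastic side of the market bears the larger share of a per-unit tax.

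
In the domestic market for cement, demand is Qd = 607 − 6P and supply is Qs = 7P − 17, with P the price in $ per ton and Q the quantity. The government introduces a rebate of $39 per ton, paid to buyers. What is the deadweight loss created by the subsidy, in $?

Deadweight loss = $2457.

Without the subsidy, 607 − 6P = 7P − 17 gives 13P = 624, so P* = $48 and Q* = 319.
With a per-unit subsidy paid to buyers, each effectively pays P − 39, so demand becomes Qd = 607 − 6(P − 39).
Solving gives Q = 445 with buyers paying $27 and sellers receiving $66 (the $39 wedge).
Quantity rises by |ΔQ| = |319 − 445| = 126.
DWL = ½ · t · |ΔQ| = ½ · 39 · 126 = $2457.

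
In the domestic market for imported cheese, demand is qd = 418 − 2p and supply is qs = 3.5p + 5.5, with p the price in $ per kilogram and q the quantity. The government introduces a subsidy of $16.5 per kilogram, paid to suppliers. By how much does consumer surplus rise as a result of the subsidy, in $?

Without the subsidy, 418 − 2p = 3.5p + 5.5 gives 5.5p = 412.5, so p* = $75 and q* = 268.
With a per-unit subsidy paid to suppliers, each receives p + 16.5 per unit sold, so supply becomes qs = 3.5(p + 16.5) + 5.5.
Solving gives q = 289 with buyers paying $64.5 and suppliers receiving $81 (the $16.5 wedge).
ΔCS is the trapezoid between Q = 289 and Q = 268 of height $10.5: ½ · (268 + 289) · 10.5 = $2924.25.

Consumer surplus rises by $2924.25.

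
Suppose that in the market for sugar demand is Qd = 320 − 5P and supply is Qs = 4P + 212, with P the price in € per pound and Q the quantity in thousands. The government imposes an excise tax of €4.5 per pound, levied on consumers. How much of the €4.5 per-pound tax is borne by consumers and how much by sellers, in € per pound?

Consumers bear €2 per pound; sellers bear €2.5 per pound.

Before the tax: set 320 − 5P = 4P + 212 → P* = €12, Q* = 260.
With the tax collected from consumers, demand (in seller-price terms) shifts: Qd = 320 − 5(P + 4.5).
Solving gives Q = 250 with consumers paying €14 and sellers receiving €9.5 (the €4.5 wedge).
Burden on consumers: €2; on sellers: €2.5. (They sum to €4.5.)
The less price-elastic side of the market bears the larger share of a per-unit tax.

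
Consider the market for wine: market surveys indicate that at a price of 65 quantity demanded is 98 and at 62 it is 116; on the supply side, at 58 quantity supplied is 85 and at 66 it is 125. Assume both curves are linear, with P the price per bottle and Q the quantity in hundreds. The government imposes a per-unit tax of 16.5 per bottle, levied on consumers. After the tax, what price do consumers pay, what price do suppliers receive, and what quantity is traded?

Demand slope: (116 − 98)/(62 − 65) = -6, so Qd = 488 − 6P.
Supply slope: (125 − 85)/(66 − 58) = 5, so Qs = 5P − 205.
Without the tax, 488 − 6P = 5P − 205 gives 11P = 693, so P* = 63 and Q* = 110.
With the tax collected from consumers, demand (in seller-price terms) shifts: Qd = 488 − 6(P + 16.5).
Solving gives Q = 65 with consumers paying 70.5 and suppliers receiving 54 (the 16.5 wedge).

Consumers pay 70.5; suppliers receive 54; quantity = 65.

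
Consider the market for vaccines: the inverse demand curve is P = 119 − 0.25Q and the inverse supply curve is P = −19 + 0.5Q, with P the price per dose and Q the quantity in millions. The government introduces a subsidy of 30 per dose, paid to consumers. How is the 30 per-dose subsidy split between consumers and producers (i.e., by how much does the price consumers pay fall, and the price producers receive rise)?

Consumers gain 10 per dose; producers gain 20 per dose.

Inverting to Q(P) form: Qd = 476 − 4P; Qs = 2P + 38.
Before the subsidy: set 476 − 4P = 2P + 38 → P* = 73, Q* = 184.
With a per-unit subsidy paid to consumers, each effectively pays P − 30, so demand becomes Qd = 476 − 4(P − 30).
Solving gives Q = 224 with consumers paying 63 and producers receiving 93 (the 30 wedge).
Gain to consumers: 10; to producers: 20. (They sum to 30.)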